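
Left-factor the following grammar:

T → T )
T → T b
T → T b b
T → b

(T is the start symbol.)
Left-factoring transforms A → αβ₁ | αβ₂ into A → αA' and A' → β₁ | β₂
(α is the longest common prefix among the alternatives). Repeat until
no nonterminal has two alternatives with a common prefix.

Round 1: T has alternatives sharing prefix 'T'. Introduce T': T → T T'
  Add: T' → )
  Add: T' → b
  Add: T' → b b

Round 2: T' has alternatives sharing prefix 'b'. Introduce T'': T' → b T''
  Add: T'' → ε
  Add: T'' → b

No remaining common prefixes — done.

Resulting grammar:
T → T T'
T' → )
T' → b T''
T'' → ε
T'' → b
T → b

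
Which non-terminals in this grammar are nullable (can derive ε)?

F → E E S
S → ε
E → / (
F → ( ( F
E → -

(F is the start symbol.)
A non-terminal is nullable if it can derive ε (the empty string): either it has an ε-production, or it has a production whose right-hand side consists entirely of nullable non-terminals.

ε-productions: S → ε
So S is immediately nullable.
No further non-terminal can be added: every production for the remaining non-terminals contains a terminal or a non-nullable non-terminal.
Nullable = { 'S' }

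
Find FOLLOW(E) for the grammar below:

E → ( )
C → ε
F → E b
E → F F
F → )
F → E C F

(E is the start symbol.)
{ $, '(', ')', 'b' }

To compute FOLLOW(E), find every occurrence of E on a right-hand side N → α E β: add FIRST(β) \ {ε}, and if β is empty or nullable also add FOLLOW(N). Iterate to a fixed point.

E is the start symbol, so $ ∈ FOLLOW(E).
In F → E b: E is followed by b, add FIRST(b) \ {ε} = { 'b' }
In F → E C F: E is followed by C F, add FIRST(C F) \ {ε} = { '(', ')' }

Taking the union: FOLLOW(E) = { $, '(', ')', 'b' }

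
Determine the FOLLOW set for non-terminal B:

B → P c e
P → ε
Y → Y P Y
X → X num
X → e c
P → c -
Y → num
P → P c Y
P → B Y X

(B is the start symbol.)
{ $, 'num' }

To compute FOLLOW(B), find every occurrence of B on a right-hand side N → α B β: add FIRST(β) \ {ε}, and if β is empty or nullable also add FOLLOW(N). Iterate to a fixed point.

B is the start symbol, so $ ∈ FOLLOW(B).
In P → B Y X: B is followed by Y X, add FIRST(Y X) \ {ε} = { 'num' }

Taking the union: FOLLOW(B) = { $, 'num' }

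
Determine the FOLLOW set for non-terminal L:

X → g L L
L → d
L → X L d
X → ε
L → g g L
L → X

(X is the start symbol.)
To compute FOLLOW(L), find every occurrence of L on a right-hand side N → α L β: add FIRST(β) \ {ε}, and if β is empty or nullable also add FOLLOW(N). Iterate to a fixed point.

In X → g L L: L is followed by L, add FIRST(L) \ {ε} = { 'd', 'g' }
  L is nullable, so also add FOLLOW(X)
In X → g L L: L is at the end, add FOLLOW(X)
In L → X L d: L is followed by d, add FIRST(d) \ {ε} = { 'd' }
In L → g g L: L is at the end; this adds FOLLOW(L) to itself — nothing new

The FOLLOW sets referred to above (computed the same way, to a fixed point):
  FOLLOW(X) = { $, 'd', 'g' }

Taking the union: FOLLOW(L) = { $, 'd', 'g' }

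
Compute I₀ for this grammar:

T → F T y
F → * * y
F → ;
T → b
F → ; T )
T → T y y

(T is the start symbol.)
First, augment the grammar with T' → T
I₀ = CLOSURE({ [T' → . T] }):
  [T' → . T] has the dot before T: add [T → . F T y], [T → . b], [T → . T y y]
  [T → . F T y] has the dot before F: add [F → . * * y], [F → . ;], [F → . ; T )]
No further items can be added.

I₀ = { [F → . * * y], [F → . ; T )], [F → . ;], [T → . F T y], [T → . T y y], [T → . b], [T' → . T] }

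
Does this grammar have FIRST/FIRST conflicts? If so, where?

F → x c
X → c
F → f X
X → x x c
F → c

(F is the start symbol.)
No FIRST/FIRST conflicts.

A FIRST/FIRST conflict occurs when two productions N → α and N → β for the same non-terminal have FIRST(α) ∩ FIRST(β) ≠ ∅ (with ε ∈ FIRST of a nullable right-hand side, so two nullable alternatives also conflict).

Productions for F:
  F → x c: FIRST = { 'x' }
  F → f X: FIRST = { 'f' }
  F → c: FIRST = { 'c' }
Productions for X:
  X → c: FIRST = { 'c' }
  X → x x c: FIRST = { 'x' }

All alternatives of each non-terminal have pairwise disjoint FIRST sets.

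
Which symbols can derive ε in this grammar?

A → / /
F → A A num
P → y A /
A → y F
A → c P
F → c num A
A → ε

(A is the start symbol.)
{ 'A' }

ε-productions: A → ε
So A is immediately nullable.
No further non-terminal can be added: every production for the remaining non-terminals contains a terminal or a non-nullable non-terminal.
Nullable = { 'A' }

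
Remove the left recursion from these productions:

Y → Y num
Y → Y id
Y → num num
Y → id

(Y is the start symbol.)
Y is directly left-recursive. The standard transformation for
  A → A α₁ | ... | A α_m | β₁ | ... | β_n
is
  A  → β₁ A' | ... | β_n A'
  A' → α₁ A' | ... | α_m A' | ε

Y → num num becomes Y → num num Y'
Y → id becomes Y → id Y'
Y → Y num becomes Y' → num Y'
Y → Y id becomes Y' → id Y'
Add Y' → ε

Resulting grammar:
Y → num num Y'
Y → id Y'
Y' → num Y'
Y' → id Y'
Y' → ε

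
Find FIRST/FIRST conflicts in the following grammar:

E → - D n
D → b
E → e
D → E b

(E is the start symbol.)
No FIRST/FIRST conflicts.

A FIRST/FIRST conflict occurs when two productions N → α and N → β for the same non-terminal have FIRST(α) ∩ FIRST(β) ≠ ∅ (with ε ∈ FIRST of a nullable right-hand side, so two nullable alternatives also conflict).

FIRST sets of the non-terminals at (or reachable through a nullable prefix from) the front of some alternative:
  FIRST(E) = { '-', 'e' }

Productions for E:
  E → - D n: FIRST = { '-' }
  E → e: FIRST = { 'e' }
Productions for D:
  D → b: FIRST = { 'b' }
  D → E b: FIRST = { '-', 'e' }

All alternatives of each non-terminal have pairwise disjoint FIRST sets.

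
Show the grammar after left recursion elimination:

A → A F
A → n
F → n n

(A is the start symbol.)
A → n A'
A' → F A'
A' → ε
F → n n

A is directly left-recursive. The standard transformation for
  A → A α₁ | ... | A α_m | β₁ | ... | β_n
is
  A  → β₁ A' | ... | β_n A'
  A' → α₁ A' | ... | α_m A' | ε

A → n becomes A → n A'
A → A F becomes A' → F A'
Add A' → ε

Productions for other non-terminals are unchanged:
  F → n n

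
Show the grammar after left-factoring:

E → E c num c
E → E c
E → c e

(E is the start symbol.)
Left-factoring transforms A → αβ₁ | αβ₂ into A → αA' and A' → β₁ | β₂
(α is the longest common prefix among the alternatives). Repeat until
no nonterminal has two alternatives with a common prefix.

Round 1: E has alternatives sharing prefix 'E c'. Introduce E': E → E c E'
  Add: E' → num c
  Add: E' → ε

No remaining common prefixes — done.

Resulting grammar:
E → E c E'
E' → num c
E' → ε
E → c e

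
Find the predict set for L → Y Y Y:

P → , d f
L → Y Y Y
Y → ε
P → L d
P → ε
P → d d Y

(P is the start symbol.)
PREDICT(L → Y Y Y) = (FIRST(RHS) \ {ε}) ∪ (FOLLOW(L) if ε ∈ FIRST(RHS), i.e. RHS ⇒* ε)
FIRST(Y) = { ε }
FIRST(Y Y Y) = { ε }
ε ∈ FIRST(Y Y Y) (the right-hand side is nullable), so add FOLLOW(L) = { 'd' }
PREDICT(L → Y Y Y) = { 'd' }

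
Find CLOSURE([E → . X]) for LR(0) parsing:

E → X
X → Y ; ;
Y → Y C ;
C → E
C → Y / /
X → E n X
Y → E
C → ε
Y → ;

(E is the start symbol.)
{ [E → . X], [X → . E n X], [X → . Y ; ;], [Y → . ;], [Y → . E], [Y → . Y C ;] }

To compute CLOSURE, for each item [A → α.Bβ] where B is a non-terminal, add [B → .γ] for all productions B → γ; repeat for the newly added items until nothing changes.

Start with: [E → . X]
  [E → . X] has the dot before X: add [X → . Y ; ;], [X → . E n X]
  [X → . Y ; ;] has the dot before Y: add [Y → . Y C ;], [Y → . E], [Y → . ;]
  [X → . E n X] has the dot before E: all E-items already present
No further items can be added.

CLOSURE = { [E → . X], [X → . E n X], [X → . Y ; ;], [Y → . ;], [Y → . E], [Y → . Y C ;] }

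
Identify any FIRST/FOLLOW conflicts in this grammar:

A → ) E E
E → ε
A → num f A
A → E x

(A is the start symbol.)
No FIRST/FOLLOW conflicts.

Nullable non-terminals: E.
E has a nullable alternative but only one production, so nothing to check.

A has no nullable alternative, so no FIRST/FOLLOW check is needed there.

No FIRST/FOLLOW conflicts found.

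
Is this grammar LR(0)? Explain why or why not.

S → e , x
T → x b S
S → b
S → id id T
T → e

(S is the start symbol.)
Augment with S' → S and build the canonical LR(0) collection (I0 = CLOSURE({[S' → . S]}), then GOTO on every symbol after a dot until no new states appear). It has 13 states:
  I0: { [S → . b], [S → . e , x], [S → . id id T], [S' → . S] }  — shift
  I1: { [S' → S .] }  — accept
  I2: { [S → b .] }  — reduce
  I3: { [S → e . , x] }  — shift
  I4: { [S → id . id T] }  — shift
  I5: { [S → id id . T], [T → . e], [T → . x b S] }  — shift
  I6: { [S → id id T .] }  — reduce
  I7: { [T → e .] }  — reduce
  I8: { [T → x . b S] }  — shift
  I9: { [S → . b], [S → . e , x], [S → . id id T], [T → x b . S] }  — shift
  I10: { [T → x b S .] }  — reduce
  I11: { [S → e , . x] }  — shift
  I12: { [S → e , x .] }  — reduce

Every state is either a pure shift/goto state or contains exactly one complete item and nothing to shift — no conflicts. The grammar is LR(0).

Answer: Yes, the grammar is LR(0)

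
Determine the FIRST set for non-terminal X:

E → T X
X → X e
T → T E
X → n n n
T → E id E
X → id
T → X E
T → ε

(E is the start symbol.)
{ 'id', 'n' }

To compute FIRST(X), examine every production with X on the left-hand side, reading each right-hand side left to right until a non-nullable symbol is reached.

From X → X e:
  - X is the symbol being defined: contributes nothing new
    X is not nullable, so stop
From X → n n n:
  - n is a terminal: add 'n' and stop
From X → id:
  - id is a terminal: add 'id' and stop

Collecting: FIRST(X) = { 'id', 'n' }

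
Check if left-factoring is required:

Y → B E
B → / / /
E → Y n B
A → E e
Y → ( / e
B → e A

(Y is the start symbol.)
Left-factoring is needed when two productions for the same non-terminal
share a common prefix on the right-hand side.

Productions for Y:
  Y → B E
  Y → ( / e
Productions for B:
  B → / / /
  B → e A

No common prefixes found.

Answer: No, left-factoring is not needed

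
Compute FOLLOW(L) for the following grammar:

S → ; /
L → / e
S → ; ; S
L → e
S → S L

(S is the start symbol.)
{ $, '/', 'e' }

To compute FOLLOW(L), find every occurrence of L on a right-hand side N → α L β: add FIRST(β) \ {ε}, and if β is empty or nullable also add FOLLOW(N). Iterate to a fixed point.

In S → S L: L is at the end, add FOLLOW(S)

The FOLLOW sets referred to above (computed the same way, to a fixed point):
  FOLLOW(S) = { $, '/', 'e' }

Taking the union: FOLLOW(L) = { $, '/', 'e' }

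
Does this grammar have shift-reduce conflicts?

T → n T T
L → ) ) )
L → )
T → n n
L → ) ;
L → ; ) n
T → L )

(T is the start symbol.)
A shift-reduce conflict occurs when an LR(0) state has both:
  - a complete (reduce) item [A → α .] (dot at the end), and
  - a shift item [B → β . c γ] (dot before a terminal).

Augment with T' → T and build the canonical LR(0) collection (I0 = CLOSURE({[T' → . T]}), then GOTO on every symbol after a dot until no new states appear). It has 15 states:
  I0: { [L → . ) ) )], [L → . ) ;], [L → . )], [L → . ; ) n], [T → . L )], [T → . n T T], [T → . n n], [T' → . T] }  — shift
  I1: { [L → ) . ) )], [L → ) . ;], [L → ) .] }  — shift, reduce
  I2: { [L → ; . ) n] }  — shift
  I3: { [T → L . )] }  — shift
  I4: { [T' → T .] }  — accept
  I5: { [L → . ) ) )], [L → . ) ;], [L → . )], [L → . ; ) n], [T → . L )], [T → . n T T], [T → . n n], [T → n . T T], [T → n . n] }  — shift
  I6: { [L → . ) ) )], [L → . ) ;], [L → . )], [L → . ; ) n], [T → . L )], [T → . n T T], [T → . n n], [T → n T . T] }  — shift
  I7: { [L → . ) ) )], [L → . ) ;], [L → . )], [L → . ; ) n], [T → . L )], [T → . n T T], [T → . n n], [T → n . T T], [T → n . n], [T → n n .] }  — shift, reduce
  I8: { [T → n T T .] }  — reduce
  I9: { [T → L ) .] }  — reduce
  I10: { [L → ; ) . n] }  — shift
  I11: { [L → ; ) n .] }  — reduce
  I12: { [L → ) ) . )] }  — shift
  I13: { [L → ) ; .] }  — reduce
  I14: { [L → ) ) ) .] }  — reduce

I1 contains reduce item [L → ) .] and shift items [L → ) . ) )], [L → ) . ;] — shift-reduce conflict.
I7 contains reduce item [T → n n .] and shift items [L → . )], [L → . ) ) )], [L → . ) ;], [L → . ; ) n], [T → . n T T], [T → . n n], [T → n . n] — shift-reduce conflict.

Answer: Yes — I1: [L → ) .] vs [L → ) . ) )]; I7: [T → n n .] vs [L → . )]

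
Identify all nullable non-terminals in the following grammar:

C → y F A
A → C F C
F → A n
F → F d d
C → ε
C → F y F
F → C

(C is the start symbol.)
{ 'A', 'C', 'F' }

A non-terminal is nullable if it can derive ε (the empty string): either it has an ε-production, or it has a production whose right-hand side consists entirely of nullable non-terminals.

ε-productions: C → ε
So C is immediately nullable.
F → C: every symbol on the right is nullable, so F is nullable too.
A → C F C: every symbol on the right is nullable, so A is nullable too.
Every non-terminal is now nullable.
Nullable = { 'A', 'C', 'F' }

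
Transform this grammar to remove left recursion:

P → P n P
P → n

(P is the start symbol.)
P → n P'
P' → n P P'
P' → ε

P is directly left-recursive. The standard transformation for
  A → A α₁ | ... | A α_m | β₁ | ... | β_n
is
  A  → β₁ A' | ... | β_n A'
  A' → α₁ A' | ... | α_m A' | ε

P → n becomes P → n P'
P → P n P becomes P' → n P P'
Add P' → ε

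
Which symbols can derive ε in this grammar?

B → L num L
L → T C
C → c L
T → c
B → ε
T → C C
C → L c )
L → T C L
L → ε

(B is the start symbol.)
{ 'B', 'L' }

ε-productions: B → ε, L → ε
So B, L are immediately nullable.
No further non-terminal can be added: every production for the remaining non-terminals contains a terminal or a non-nullable non-terminal.
Nullable = { 'B', 'L' }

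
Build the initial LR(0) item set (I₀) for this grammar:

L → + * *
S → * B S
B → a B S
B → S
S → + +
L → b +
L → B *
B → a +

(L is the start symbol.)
{ [B → . S], [B → . a +], [B → . a B S], [L → . + * *], [L → . B *], [L → . b +], [L' → . L], [S → . * B S], [S → . + +] }

First, augment the grammar with L' → L
I₀ = CLOSURE({ [L' → . L] }):
  [L' → . L] has the dot before L: add [L → . + * *], [L → . b +], [L → . B *]
  [L → . B *] has the dot before B: add [B → . a B S], [B → . S], [B → . a +]
  [B → . S] has the dot before S: add [S → . * B S], [S → . + +]
No further items can be added.

I₀ = { [B → . S], [B → . a +], [B → . a B S], [L → . + * *], [L → . B *], [L → . b +], [L' → . L], [S → . * B S], [S → . + +] }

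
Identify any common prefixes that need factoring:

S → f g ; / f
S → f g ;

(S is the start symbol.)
Yes, S has productions with common prefix 'f g ;'

Left-factoring is needed when two productions for the same non-terminal
share a common prefix on the right-hand side.

Productions for S:
  S → f g ; / f
  S → f g ;

Found common prefix 'f g ;' in productions for S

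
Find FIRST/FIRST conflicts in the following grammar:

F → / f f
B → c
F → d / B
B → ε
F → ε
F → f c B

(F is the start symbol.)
No FIRST/FIRST conflicts.

Productions for F:
  F → / f f: FIRST = { '/' }
  F → d / B: FIRST = { 'd' }
  F → ε: FIRST = { ε }
  F → f c B: FIRST = { 'f' }
Productions for B:
  B → c: FIRST = { 'c' }
  B → ε: FIRST = { ε }

All alternatives of each non-terminal have pairwise disjoint FIRST sets.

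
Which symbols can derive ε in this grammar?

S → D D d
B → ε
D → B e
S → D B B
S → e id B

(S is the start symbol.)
{ 'B' }

ε-productions: B → ε
So B is immediately nullable.
No further non-terminal can be added: every production for the remaining non-terminals contains a terminal or a non-nullable non-terminal.
Nullable = { 'B' }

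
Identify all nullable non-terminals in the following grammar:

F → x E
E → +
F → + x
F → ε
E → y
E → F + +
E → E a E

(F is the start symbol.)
ε-productions: F → ε
So F is immediately nullable.
No further non-terminal can be added: every production for the remaining non-terminals contains a terminal or a non-nullable non-terminal.
Nullable = { 'F' }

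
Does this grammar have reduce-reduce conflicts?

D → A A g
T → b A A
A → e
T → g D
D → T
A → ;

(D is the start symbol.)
No reduce-reduce conflicts

A reduce-reduce conflict occurs when an LR(0) state has two complete items [A → α .] and [B → β .] — both call for a reduction, and with no lookahead the parser cannot choose between them.

Augment with D' → D and build the canonical LR(0) collection (I0 = CLOSURE({[D' → . D]}), then GOTO on every symbol after a dot until no new states appear). It has 13 states:
  I0: { [A → . ;], [A → . e], [D → . A A g], [D → . T], [D' → . D], [T → . b A A], [T → . g D] }  — shift
  I1: { [A → ; .] }  — reduce
  I2: { [A → . ;], [A → . e], [D → A . A g] }  — shift
  I3: { [D' → D .] }  — accept
  I4: { [D → T .] }  — reduce
  I5: { [A → . ;], [A → . e], [T → b . A A] }  — shift
  I6: { [A → e .] }  — reduce
  I7: { [A → . ;], [A → . e], [D → . A A g], [D → . T], [T → . b A A], [T → . g D], [T → g . D] }  — shift
  I8: { [T → g D .] }  — reduce
  I9: { [A → . ;], [A → . e], [T → b A . A] }  — shift
  I10: { [T → b A A .] }  — reduce
  I11: { [D → A A . g] }  — shift
  I12: { [D → A A g .] }  — reduce

No state contains more than one complete item.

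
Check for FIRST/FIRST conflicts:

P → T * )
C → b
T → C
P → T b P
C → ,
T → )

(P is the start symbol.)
FIRST sets of the non-terminals at (or reachable through a nullable prefix from) the front of some alternative:
  FIRST(T) = { ')', ',', 'b' }
  FIRST(C) = { ',', 'b' }

Productions for P:
  P → T * ): FIRST = { ')', ',', 'b' }
  P → T b P: FIRST = { ')', ',', 'b' }
Productions for C:
  C → b: FIRST = { 'b' }
  C → ,: FIRST = { ',' }
Productions for T:
  T → C: FIRST = { ',', 'b' }
  T → ): FIRST = { ')' }

Conflict for P: P → T * ) and P → T b P
  Overlap: { ')', ',', 'b' }

Answer: Yes. P → T '*' ')' / P → T b P on { ')', ',', 'b' }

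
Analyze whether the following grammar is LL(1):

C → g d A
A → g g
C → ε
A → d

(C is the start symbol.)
A grammar is LL(1) if for each non-terminal N with multiple productions, the predict sets of those productions are pairwise disjoint, where PREDICT(N → α) = (FIRST(α) \ {ε}) ∪ (FOLLOW(N) if α ⇒* ε).

Relevant sets:
  FOLLOW(C) = { $ }

For C:
  PREDICT(C → g d A) = { 'g' }
  PREDICT(C → ε) = { $ }
For A:
  PREDICT(A → g g) = { 'g' }
  PREDICT(A → d) = { 'd' }

All predict sets are disjoint. The grammar IS LL(1).

Answer: Yes, the grammar is LL(1).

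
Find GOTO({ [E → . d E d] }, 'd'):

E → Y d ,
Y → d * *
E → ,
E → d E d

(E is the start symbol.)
GOTO(I, 'd') = CLOSURE({ [A → αX.β] : [A → α.Xβ] ∈ I, X = 'd' })

Items with dot before 'd', with the dot advanced:
  [E → . d E d] → [E → d . E d]
Closure of the advanced items:
  [E → d . E d] has the dot before E: add [E → . Y d ,], [E → . ,], [E → . d E d]
  [E → . Y d ,] has the dot before Y: add [Y → . d * *]

GOTO = { [E → . ,], [E → . Y d ,], [E → . d E d], [E → d . E d], [Y → . d * *] }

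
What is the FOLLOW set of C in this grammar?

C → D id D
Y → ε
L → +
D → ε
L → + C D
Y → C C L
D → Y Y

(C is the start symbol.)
{ $, '+', 'id' }

To compute FOLLOW(C), find every occurrence of C on a right-hand side N → α C β: add FIRST(β) \ {ε}, and if β is empty or nullable also add FOLLOW(N). Iterate to a fixed point.

C is the start symbol, so $ ∈ FOLLOW(C).
In L → + C D: C is followed by D, add FIRST(D) \ {ε} = { 'id' }
  D is nullable, so also add FOLLOW(L)
In Y → C C L: C is followed by C L, add FIRST(C L) \ {ε} = { 'id' }
In Y → C C L: C is followed by L, add FIRST(L) \ {ε} = { '+' }

The FOLLOW sets referred to above (computed the same way, to a fixed point):
  FOLLOW(L) = { $, '+', 'id' }

Taking the union: FOLLOW(C) = { $, '+', 'id' }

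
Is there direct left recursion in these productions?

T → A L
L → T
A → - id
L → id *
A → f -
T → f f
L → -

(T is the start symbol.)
Direct left recursion occurs when N → N α for some non-terminal N (the right-hand side begins with the left-hand side itself).

T → A L: starts with A
L → T: starts with T
A → - id: starts with '-'
L → id *: starts with id
A → f -: starts with f
T → f f: starts with f
L → -: starts with '-'

No direct left recursion found.

Answer: No direct left recursion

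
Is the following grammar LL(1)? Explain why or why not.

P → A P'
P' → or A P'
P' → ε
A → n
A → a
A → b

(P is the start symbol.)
A grammar is LL(1) if for each non-terminal N with multiple productions, the predict sets of those productions are pairwise disjoint, where PREDICT(N → α) = (FIRST(α) \ {ε}) ∪ (FOLLOW(N) if α ⇒* ε).

Relevant sets:
  FOLLOW(P') = { $ }

For P':
  PREDICT(P' → or A P') = { 'or' }
  PREDICT(P' → ε) = { $ }
For A:
  PREDICT(A → n) = { 'n' }
  PREDICT(A → a) = { 'a' }
  PREDICT(A → b) = { 'b' }
P has a single production, so nothing to check there.

All predict sets are disjoint. The grammar IS LL(1).

Answer: Yes, the grammar is LL(1).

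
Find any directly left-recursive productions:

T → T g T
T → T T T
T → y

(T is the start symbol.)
Yes, T is left-recursive

Direct left recursion occurs when N → N α for some non-terminal N (the right-hand side begins with the left-hand side itself).

T → T g T: LEFT RECURSIVE (starts with T)
T → T T T: LEFT RECURSIVE (starts with T)
T → y: starts with y

The grammar has direct left recursion on: T.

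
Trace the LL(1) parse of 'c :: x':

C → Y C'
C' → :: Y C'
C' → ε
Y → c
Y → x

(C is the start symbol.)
Stack is shown with the top on the left.

Stack      Input     Action
---------------------------
C $        c :: x $  output C → Y C'
Y C' $     c :: x $  output Y → c
c C' $     c :: x $  match 'c'
C' $       :: x $    output C' → :: Y C'
:: Y C' $  :: x $    match '::'
Y C' $     x $       output Y → x
x C' $     x $       match 'x'
C' $       $         output C' → ε
$          $         accept

The string is accepted.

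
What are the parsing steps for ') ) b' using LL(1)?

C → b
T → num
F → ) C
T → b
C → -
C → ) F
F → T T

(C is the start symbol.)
Stack is shown with the top on the left.

Stack  Input    Action
----------------------
C $    ) ) b $  output C → ) F
) F $  ) ) b $  match ')'
F $    ) b $    output F → ) C
) C $  ) b $    match ')'
C $    b $      output C → b
b $    b $      match 'b'
$      $        accept

The string is accepted.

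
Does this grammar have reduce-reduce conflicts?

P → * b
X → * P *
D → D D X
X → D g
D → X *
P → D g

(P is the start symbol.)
Augment with P' → P and build the canonical LR(0) collection (I0 = CLOSURE({[P' → . P]}), then GOTO on every symbol after a dot until no new states appear). It has 14 states:
  I0: { [D → . D D X], [D → . X *], [P → . * b], [P → . D g], [P' → . P], [X → . * P *], [X → . D g] }  — shift
  I1: { [D → . D D X], [D → . X *], [P → * . b], [P → . * b], [P → . D g], [X → * . P *], [X → . * P *], [X → . D g] }  — shift
  I2: { [D → . D D X], [D → . X *], [D → D . D X], [P → D . g], [X → . * P *], [X → . D g], [X → D . g] }  — shift
  I3: { [P' → P .] }  — accept
  I4: { [D → X . *] }  — shift
  I5: { [D → X * .] }  — reduce
  I6: { [D → . D D X], [D → . X *], [P → . * b], [P → . D g], [X → * . P *], [X → . * P *], [X → . D g] }  — shift
  I7: { [D → . D D X], [D → . X *], [D → D . D X], [D → D D . X], [X → . * P *], [X → . D g], [X → D . g] }  — shift
  I8: { [P → D g .], [X → D g .] }  — 2 reduces
  I9: { [D → D D X .], [D → X . *] }  — shift, reduce
  I10: { [X → D g .] }  — reduce
  I11: { [X → * P . *] }  — shift
  I12: { [X → * P * .] }  — reduce
  I13: { [P → * b .] }  — reduce

I8 contains complete items [P → D g .], [X → D g .] — reduce-reduce conflict.

Answer: Yes — I8: [P → D g .] vs [X → D g .]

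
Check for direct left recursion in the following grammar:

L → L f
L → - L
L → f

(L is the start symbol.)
L → L f: LEFT RECURSIVE (starts with L)
L → - L: starts with '-'
L → f: starts with f

The grammar has direct left recursion on: L.

Answer: Yes, L is left-recursive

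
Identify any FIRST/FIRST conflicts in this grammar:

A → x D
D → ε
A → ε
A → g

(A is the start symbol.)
No FIRST/FIRST conflicts.

A FIRST/FIRST conflict occurs when two productions N → α and N → β for the same non-terminal have FIRST(α) ∩ FIRST(β) ≠ ∅ (with ε ∈ FIRST of a nullable right-hand side, so two nullable alternatives also conflict).

Productions for A:
  A → x D: FIRST = { 'x' }
  A → ε: FIRST = { ε }
  A → g: FIRST = { 'g' }
D has only one production, so no FIRST/FIRST conflict is possible there.

All alternatives of each non-terminal have pairwise disjoint FIRST sets.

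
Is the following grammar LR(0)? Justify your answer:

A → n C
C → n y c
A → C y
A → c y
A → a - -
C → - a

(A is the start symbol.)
A grammar is LR(0) if no state in the canonical LR(0) collection has:
  - both a shift item (dot before a terminal) and a complete item (shift-reduce conflict), or
  - two or more complete items (reduce-reduce conflict; the accept item [A' → A .] counts as a complete item here).

Augment with A' → A and build the canonical LR(0) collection (I0 = CLOSURE({[A' → . A]}), then GOTO on every symbol after a dot until no new states appear). It has 16 states:
  I0: { [A → . C y], [A → . a - -], [A → . c y], [A → . n C], [A' → . A], [C → . - a], [C → . n y c] }  — shift
  I1: { [C → - . a] }  — shift
  I2: { [A' → A .] }  — accept
  I3: { [A → C . y] }  — shift
  I4: { [A → a . - -] }  — shift
  I5: { [A → c . y] }  — shift
  I6: { [A → n . C], [C → . - a], [C → . n y c], [C → n . y c] }  — shift
  I7: { [A → n C .] }  — reduce
  I8: { [C → n . y c] }  — shift
  I9: { [C → n y . c] }  — shift
  I10: { [C → n y c .] }  — reduce
  I11: { [A → c y .] }  — reduce
  I12: { [A → a - . -] }  — shift
  I13: { [A → a - - .] }  — reduce
  I14: { [A → C y .] }  — reduce
  I15: { [C → - a .] }  — reduce

Every state is either a pure shift/goto state or contains exactly one complete item and nothing to shift — no conflicts. The grammar is LR(0).

Answer: Yes, the grammar is LR(0)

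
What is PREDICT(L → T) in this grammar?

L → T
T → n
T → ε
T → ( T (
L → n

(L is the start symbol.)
{ $, '(', 'n' }

PREDICT(L → T) = (FIRST(RHS) \ {ε}) ∪ (FOLLOW(L) if ε ∈ FIRST(RHS), i.e. RHS ⇒* ε)
FIRST(T) = { '(', 'n', ε }
FIRST(T) = { '(', 'n', ε }
ε ∈ FIRST(T) (the right-hand side is nullable), so add FOLLOW(L) = { $ }
PREDICT(L → T) = { $, '(', 'n' }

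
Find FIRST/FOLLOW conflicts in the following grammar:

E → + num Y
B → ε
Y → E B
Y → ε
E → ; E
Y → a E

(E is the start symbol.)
A FIRST/FOLLOW conflict occurs when a non-terminal N has a nullable alternative N → β (β ⇒* ε) and another alternative N → α with FIRST(α) ∩ FOLLOW(N) ≠ ∅: on such a lookahead the parser cannot decide between expanding α and letting N vanish via β.

Nullable non-terminals: B, Y.
FIRST sets used below: FIRST(E) = { '+', ';' }
B has a nullable alternative but only one production, so nothing to check.

Y: nullable alternative(s) Y → ε; FOLLOW(Y) = { $ }
  Y → E B: FIRST \ {ε} = { '+', ';' } — disjoint from FOLLOW(Y)
  Y → ε: FIRST \ {ε} = { } — this is the only nullable alternative, skip
  Y → a E: FIRST \ {ε} = { 'a' } — disjoint from FOLLOW(Y)

E has no nullable alternative, so no FIRST/FOLLOW check is needed there.

No FIRST/FOLLOW conflicts found.

Answer: No FIRST/FOLLOW conflicts.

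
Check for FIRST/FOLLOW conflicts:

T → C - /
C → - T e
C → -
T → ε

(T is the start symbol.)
A FIRST/FOLLOW conflict occurs when a non-terminal N has a nullable alternative N → β (β ⇒* ε) and another alternative N → α with FIRST(α) ∩ FOLLOW(N) ≠ ∅: on such a lookahead the parser cannot decide between expanding α and letting N vanish via β.

Nullable non-terminals: T.
FIRST sets used below: FIRST(C) = { '-' }

T: nullable alternative(s) T → ε; FOLLOW(T) = { $, 'e' }
  T → C - /: FIRST \ {ε} = { '-' } — disjoint from FOLLOW(T)
  T → ε: FIRST \ {ε} = { } — this is the only nullable alternative, skip

C has no nullable alternative, so no FIRST/FOLLOW check is needed there.

No FIRST/FOLLOW conflicts found.

Answer: No FIRST/FOLLOW conflicts.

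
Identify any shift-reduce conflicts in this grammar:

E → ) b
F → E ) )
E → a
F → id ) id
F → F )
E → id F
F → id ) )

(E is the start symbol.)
Yes — I6: [E → id F .] vs [F → F . )]

A shift-reduce conflict occurs when an LR(0) state has both:
  - a complete (reduce) item [A → α .] (dot at the end), and
  - a shift item [B → β . c γ] (dot before a terminal).

Augment with E' → E and build the canonical LR(0) collection (I0 = CLOSURE({[E' → . E]}), then GOTO on every symbol after a dot until no new states appear). It has 15 states:
  I0: { [E → . ) b], [E → . a], [E → . id F], [E' → . E] }  — shift
  I1: { [E → ) . b] }  — shift
  I2: { [E' → E .] }  — accept
  I3: { [E → a .] }  — reduce
  I4: { [E → . ) b], [E → . a], [E → . id F], [E → id . F], [F → . E ) )], [F → . F )], [F → . id ) )], [F → . id ) id] }  — shift
  I5: { [F → E . ) )] }  — shift
  I6: { [E → id F .], [F → F . )] }  — shift, reduce
  I7: { [E → . ) b], [E → . a], [E → . id F], [E → id . F], [F → . E ) )], [F → . F )], [F → . id ) )], [F → . id ) id], [F → id . ) )], [F → id . ) id] }  — shift
  I8: { [E → ) . b], [F → id ) . )], [F → id ) . id] }  — shift
  I9: { [F → id ) ) .] }  — reduce
  I10: { [E → ) b .] }  — reduce
  I11: { [F → id ) id .] }  — reduce
  I12: { [F → F ) .] }  — reduce
  I13: { [F → E ) . )] }  — shift
  I14: { [F → E ) ) .] }  — reduce

I6 contains reduce item [E → id F .] and shift item [F → F . )] — shift-reduce conflict.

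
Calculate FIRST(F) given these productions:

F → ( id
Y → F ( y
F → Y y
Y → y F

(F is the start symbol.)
To compute FIRST(F), examine every production with F on the left-hand side, reading each right-hand side left to right until a non-nullable symbol is reached.

FIRST sets of the other non-terminals involved (by the same procedure, iterated to a fixed point):
  FIRST(Y) = { '(', 'y' }

From F → ( id:
  - '(' is a terminal: add '(' and stop
From F → Y y:
  - Y is a non-terminal: add FIRST(Y) \ {ε} = { '(', 'y' }
    Y is not nullable, so stop

Collecting: FIRST(F) = { '(', 'y' }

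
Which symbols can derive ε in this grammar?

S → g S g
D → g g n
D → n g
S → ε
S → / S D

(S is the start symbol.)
{ 'S' }

ε-productions: S → ε
So S is immediately nullable.
No further non-terminal can be added: every production for the remaining non-terminals contains a terminal or a non-nullable non-terminal.
Nullable = { 'S' }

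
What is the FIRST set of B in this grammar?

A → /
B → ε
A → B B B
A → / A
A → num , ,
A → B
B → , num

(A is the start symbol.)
{ ',', ε }

To compute FIRST(B), examine every production with B on the left-hand side, reading each right-hand side left to right until a non-nullable symbol is reached.

From B → ε:
  - ε-production, so ε ∈ FIRST(B)
From B → , num:
  - ',' is a terminal: add ',' and stop

Collecting: FIRST(B) = { ',', ε }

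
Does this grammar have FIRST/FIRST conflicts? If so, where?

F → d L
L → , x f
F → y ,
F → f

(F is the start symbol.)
Productions for F:
  F → d L: FIRST = { 'd' }
  F → y ,: FIRST = { 'y' }
  F → f: FIRST = { 'f' }
L has only one production, so no FIRST/FIRST conflict is possible there.

All alternatives of each non-terminal have pairwise disjoint FIRST sets.

Answer: No FIRST/FIRST conflicts.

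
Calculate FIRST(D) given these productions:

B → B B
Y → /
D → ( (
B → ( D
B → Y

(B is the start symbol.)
To compute FIRST(D), examine every production with D on the left-hand side, reading each right-hand side left to right until a non-nullable symbol is reached.

From D → ( (:
  - '(' is a terminal: add '(' and stop

Collecting: FIRST(D) = { '(' }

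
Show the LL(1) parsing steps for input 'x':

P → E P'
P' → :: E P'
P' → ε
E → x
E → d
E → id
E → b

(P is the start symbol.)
Stack is shown with the top on the left.

Stack   Input  Action
---------------------
P $     x $    output P → E P'
E P' $  x $    output E → x
x P' $  x $    match 'x'
P' $    $      output P' → ε
$       $      accept

The string is accepted.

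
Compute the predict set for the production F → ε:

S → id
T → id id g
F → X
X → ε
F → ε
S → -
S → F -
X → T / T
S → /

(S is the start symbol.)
{ '-' }

PREDICT(F → ε) = (FIRST(RHS) \ {ε}) ∪ (FOLLOW(F) if ε ∈ FIRST(RHS), i.e. RHS ⇒* ε)
The right-hand side is ε (FIRST(ε) = { ε }), so the predict set is FOLLOW(F) = { '-' }
PREDICT(F → ε) = { '-' }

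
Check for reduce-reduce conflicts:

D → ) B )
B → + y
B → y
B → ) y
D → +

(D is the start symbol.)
A reduce-reduce conflict occurs when an LR(0) state has two complete items [A → α .] and [B → β .] — both call for a reduction, and with no lookahead the parser cannot choose between them.

Augment with D' → D and build the canonical LR(0) collection (I0 = CLOSURE({[D' → . D]}), then GOTO on every symbol after a dot until no new states appear). It has 11 states:
  I0: { [D → . ) B )], [D → . +], [D' → . D] }  — shift
  I1: { [B → . ) y], [B → . + y], [B → . y], [D → ) . B )] }  — shift
  I2: { [D → + .] }  — reduce
  I3: { [D' → D .] }  — accept
  I4: { [B → ) . y] }  — shift
  I5: { [B → + . y] }  — shift
  I6: { [D → ) B . )] }  — shift
  I7: { [B → y .] }  — reduce
  I8: { [D → ) B ) .] }  — reduce
  I9: { [B → + y .] }  — reduce
  I10: { [B → ) y .] }  — reduce

No state contains more than one complete item.

Answer: No reduce-reduce conflicts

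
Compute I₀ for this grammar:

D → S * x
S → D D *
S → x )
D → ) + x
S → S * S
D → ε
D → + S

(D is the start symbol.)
First, augment the grammar with D' → D
I₀ = CLOSURE({ [D' → . D] }):
  [D' → . D] has the dot before D: add [D → . S * x], [D → . ) + x], [D → .], [D → . + S]
  [D → . S * x] has the dot before S: add [S → . D D *], [S → . x )], [S → . S * S]
No further items can be added.

I₀ = { [D → . ) + x], [D → . + S], [D → . S * x], [D → .], [D' → . D], [S → . D D *], [S → . S * S], [S → . x )] }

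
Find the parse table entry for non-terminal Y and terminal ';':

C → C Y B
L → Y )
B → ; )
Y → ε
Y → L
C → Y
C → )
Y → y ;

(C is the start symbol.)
To find M[Y, ';'], we find productions for Y where ';' is in the predict set (PREDICT(N → α) = (FIRST(α) \ {ε}) ∪ (FOLLOW(N) if α ⇒* ε)).

Relevant sets:
  FIRST(L) = { ')', 'y' }
  FOLLOW(Y) = { $, ')', ';', 'y' }

Y → ε: PREDICT = { $, ')', ';', 'y' }
  ';' is in predict set, so this production goes in M[Y, ';']
Y → L: PREDICT = { ')', 'y' }
Y → y ;: PREDICT = { 'y' }

M[Y, ';'] = Y → ε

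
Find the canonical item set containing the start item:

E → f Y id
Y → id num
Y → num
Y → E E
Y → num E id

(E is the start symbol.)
{ [E → . f Y id], [E' → . E] }

First, augment the grammar with E' → E
I₀ = CLOSURE({ [E' → . E] }):
  [E' → . E] has the dot before E: add [E → . f Y id]
No further items can be added.

I₀ = { [E → . f Y id], [E' → . E] }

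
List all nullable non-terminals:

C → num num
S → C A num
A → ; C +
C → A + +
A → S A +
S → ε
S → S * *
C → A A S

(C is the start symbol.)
{ 'S' }

A non-terminal is nullable if it can derive ε (the empty string): either it has an ε-production, or it has a production whose right-hand side consists entirely of nullable non-terminals.

ε-productions: S → ε
So S is immediately nullable.
No further non-terminal can be added: every production for the remaining non-terminals contains a terminal or a non-nullable non-terminal.
Nullable = { 'S' }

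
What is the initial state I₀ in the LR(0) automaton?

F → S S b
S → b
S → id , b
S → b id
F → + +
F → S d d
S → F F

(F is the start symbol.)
{ [F → . + +], [F → . S S b], [F → . S d d], [F' → . F], [S → . F F], [S → . b id], [S → . b], [S → . id , b] }

First, augment the grammar with F' → F
I₀ = CLOSURE({ [F' → . F] }):
  [F' → . F] has the dot before F: add [F → . S S b], [F → . + +], [F → . S d d]
  [F → . S S b] has the dot before S: add [S → . b], [S → . id , b], [S → . b id], [S → . F F]
No further items can be added.

I₀ = { [F → . + +], [F → . S S b], [F → . S d d], [F' → . F], [S → . F F], [S → . b id], [S → . b], [S → . id , b] }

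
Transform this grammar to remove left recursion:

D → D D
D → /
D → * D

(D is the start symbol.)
D → / D'
D → * D D'
D' → D D'
D' → ε

D is directly left-recursive. The standard transformation for
  A → A α₁ | ... | A α_m | β₁ | ... | β_n
is
  A  → β₁ A' | ... | β_n A'
  A' → α₁ A' | ... | α_m A' | ε

D → / becomes D → / D'
D → * D becomes D → * D D'
D → D D becomes D' → D D'
Add D' → ε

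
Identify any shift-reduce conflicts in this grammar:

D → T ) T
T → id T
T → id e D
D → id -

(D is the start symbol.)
A shift-reduce conflict occurs when an LR(0) state has both:
  - a complete (reduce) item [A → α .] (dot at the end), and
  - a shift item [B → β . c γ] (dot before a terminal).

Augment with D' → D and build the canonical LR(0) collection (I0 = CLOSURE({[D' → . D]}), then GOTO on every symbol after a dot until no new states appear). It has 11 states:
  I0: { [D → . T ) T], [D → . id -], [D' → . D], [T → . id T], [T → . id e D] }  — shift
  I1: { [D' → D .] }  — accept
  I2: { [D → T . ) T] }  — shift
  I3: { [D → id . -], [T → . id T], [T → . id e D], [T → id . T], [T → id . e D] }  — shift
  I4: { [D → id - .] }  — reduce
  I5: { [T → id T .] }  — reduce
  I6: { [D → . T ) T], [D → . id -], [T → . id T], [T → . id e D], [T → id e . D] }  — shift
  I7: { [T → . id T], [T → . id e D], [T → id . T], [T → id . e D] }  — shift
  I8: { [T → id e D .] }  — reduce
  I9: { [D → T ) . T], [T → . id T], [T → . id e D] }  — shift
  I10: { [D → T ) T .] }  — reduce

No state contains both a complete item and a shift item.

Answer: No shift-reduce conflicts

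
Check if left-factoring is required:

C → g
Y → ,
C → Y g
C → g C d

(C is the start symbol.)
Left-factoring is needed when two productions for the same non-terminal
share a common prefix on the right-hand side.

Productions for C:
  C → g
  C → Y g
  C → g C d

Found common prefix 'g' in productions for C

Answer: Yes, C has productions with common prefix 'g'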